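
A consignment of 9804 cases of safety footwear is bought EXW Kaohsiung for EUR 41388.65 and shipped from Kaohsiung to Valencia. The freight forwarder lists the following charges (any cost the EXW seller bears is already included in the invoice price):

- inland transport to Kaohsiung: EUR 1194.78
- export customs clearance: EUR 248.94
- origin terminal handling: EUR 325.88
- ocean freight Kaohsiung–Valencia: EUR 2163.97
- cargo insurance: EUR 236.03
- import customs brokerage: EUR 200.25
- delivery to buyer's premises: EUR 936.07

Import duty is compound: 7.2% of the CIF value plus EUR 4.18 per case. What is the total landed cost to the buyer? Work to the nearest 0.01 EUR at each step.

Total landed cost: EUR 90955.48

EXW: the seller makes goods available at their premises; the buyer bears all onward costs.
CIF value = EXW price + inland to port + export clearance + origin terminal + freight + insurance = 41388.65 + 1194.78 + 248.94 + 325.88 + 2163.97 + 236.03 = 45558.25
Ad valorem component: 45558.25 × 7.2% = 3280.19
Specific component: 9804 × 4.18 = 40980.72
Import duty = 3280.19 + 40980.72 = 44260.91
Buyer bears: inland to port 1194.78 + export clearance 248.94 + origin terminal 325.88 + freight 2163.97 + insurance 236.03 + brokerage 200.25 + delivery 936.07 + duty 44260.91 = 49566.83
Landed cost = invoice 41388.65 + 49566.83 = 90955.48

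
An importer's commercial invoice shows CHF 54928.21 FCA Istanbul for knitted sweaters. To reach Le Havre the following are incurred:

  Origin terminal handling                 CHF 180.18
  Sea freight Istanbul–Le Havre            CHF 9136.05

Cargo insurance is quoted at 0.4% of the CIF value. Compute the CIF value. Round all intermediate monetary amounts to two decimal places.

CIF value: CHF 64502.45

Let C be the CIF value. C = FCA price + pre-shipment costs + freight + 0.4% × C
C − 0.4% × C = 54928.21 + 180.18 + 9136.05
0.996 × C = 64244.44
C = 64244.44 / 0.996 = 64502.45
Insurance premium = 0.4% × 64502.45 = 258.01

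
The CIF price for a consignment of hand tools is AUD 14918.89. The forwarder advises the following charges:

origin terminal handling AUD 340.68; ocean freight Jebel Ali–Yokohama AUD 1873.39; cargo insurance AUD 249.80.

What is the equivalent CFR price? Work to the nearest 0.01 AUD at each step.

CFR price: AUD 14669.09

Not relevant to the conversion: origin terminal, freight — on the seller under both CIF and CFR; already in the CIF price and stays in the CFR price.
From CIF to CFR, the seller no longer bears: insurance.
CFR price = 14918.89 − 249.80 = 14669.09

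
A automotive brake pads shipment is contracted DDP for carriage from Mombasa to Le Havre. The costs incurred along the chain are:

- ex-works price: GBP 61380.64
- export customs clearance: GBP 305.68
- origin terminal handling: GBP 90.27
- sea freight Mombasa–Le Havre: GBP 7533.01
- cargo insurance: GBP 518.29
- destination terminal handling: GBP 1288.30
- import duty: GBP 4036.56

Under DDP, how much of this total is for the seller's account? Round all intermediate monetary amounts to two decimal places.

Seller's account: GBP 75152.75

DDP: the seller bears all costs including import duty.
Seller's account: goods 61380.64 + export clearance 305.68 + origin terminal 90.27 + freight 7533.01 + insurance 518.29 + destination terminal 1288.30 + duty 4036.56 = 75152.75
Buyer's account: 0.00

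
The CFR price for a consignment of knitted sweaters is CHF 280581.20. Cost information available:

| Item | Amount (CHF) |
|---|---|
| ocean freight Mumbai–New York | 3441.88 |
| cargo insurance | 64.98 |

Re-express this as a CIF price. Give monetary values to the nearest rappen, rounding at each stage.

CIF price: CHF 280646.18

Not relevant to the conversion: freight — on the seller under both CFR and CIF; already in the CFR price and stays in the CIF price.
From CFR to CIF, the seller additionally bears: insurance.
CIF price = 280581.20 + 64.98 = 280646.18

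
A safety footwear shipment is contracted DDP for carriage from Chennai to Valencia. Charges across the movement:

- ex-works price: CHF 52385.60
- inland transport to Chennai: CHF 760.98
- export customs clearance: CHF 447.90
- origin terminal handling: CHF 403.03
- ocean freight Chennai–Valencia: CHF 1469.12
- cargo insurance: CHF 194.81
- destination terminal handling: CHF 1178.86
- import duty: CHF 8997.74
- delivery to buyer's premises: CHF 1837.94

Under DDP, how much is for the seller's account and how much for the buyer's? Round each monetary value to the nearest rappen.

DDP: the seller bears all costs including import duty.
Seller's account: goods 52385.60 + inland to port 760.98 + export clearance 447.90 + origin terminal 403.03 + freight 1469.12 + insurance 194.81 + destination terminal 1178.86 + duty 8997.74 + delivery 1837.94 = 67675.98
Buyer's account: 0.00

Seller: CHF 67675.98; buyer: CHF 0.00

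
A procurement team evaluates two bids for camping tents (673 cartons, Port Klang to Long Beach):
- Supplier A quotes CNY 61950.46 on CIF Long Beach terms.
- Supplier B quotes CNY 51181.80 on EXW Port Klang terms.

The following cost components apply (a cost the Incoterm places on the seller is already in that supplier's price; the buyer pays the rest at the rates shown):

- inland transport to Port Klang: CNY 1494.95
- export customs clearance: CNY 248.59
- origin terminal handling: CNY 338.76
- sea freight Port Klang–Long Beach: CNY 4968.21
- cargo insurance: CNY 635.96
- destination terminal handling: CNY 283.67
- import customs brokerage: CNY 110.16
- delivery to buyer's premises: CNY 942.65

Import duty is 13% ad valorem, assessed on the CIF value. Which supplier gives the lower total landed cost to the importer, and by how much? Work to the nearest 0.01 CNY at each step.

Supplier B is cheaper by CNY 3482.87

Supplier A (CIF):
The CIF price already equals the CIF value: 61950.46
Import duty = 61950.46 × 13% = 8053.56
Buyer bears (A): 283.67 + 110.16 + 942.65 = 1336.48
Landed cost (A) = invoice 61950.46 + 1336.48 + duty 8053.56 = 71340.50
Supplier B (EXW):
CIF value = EXW price + inland to port + export clearance + origin terminal + freight + insurance = 51181.80 + 1494.95 + 248.59 + 338.76 + 4968.21 + 635.96 = 58868.27
Import duty = 58868.27 × 13% = 7652.88
Buyer bears (B): 1494.95 + 248.59 + 338.76 + 4968.21 + 635.96 + 283.67 + 110.16 + 942.65 = 9022.95
Landed cost (B) = invoice 51181.80 + 9022.95 + duty 7652.88 = 67857.63
Difference = |71340.50 − 67857.63| = 3482.87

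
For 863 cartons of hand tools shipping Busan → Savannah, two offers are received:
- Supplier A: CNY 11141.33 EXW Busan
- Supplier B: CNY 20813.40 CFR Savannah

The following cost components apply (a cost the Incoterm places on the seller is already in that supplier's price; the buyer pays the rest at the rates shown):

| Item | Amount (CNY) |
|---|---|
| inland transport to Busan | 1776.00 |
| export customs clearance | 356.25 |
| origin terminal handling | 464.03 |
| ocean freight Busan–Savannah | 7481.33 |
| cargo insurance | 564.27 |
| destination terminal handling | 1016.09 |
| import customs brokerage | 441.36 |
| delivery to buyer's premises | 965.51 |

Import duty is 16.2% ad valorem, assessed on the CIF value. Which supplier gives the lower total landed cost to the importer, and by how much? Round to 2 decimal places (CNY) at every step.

Supplier A (EXW):
CIF value = EXW price + inland to port + export clearance + origin terminal + freight + insurance = 11141.33 + 1776.00 + 356.25 + 464.03 + 7481.33 + 564.27 = 21783.21
Import duty = 21783.21 × 16.2% = 3528.88
Buyer bears (A): 1776.00 + 356.25 + 464.03 + 7481.33 + 564.27 + 1016.09 + 441.36 + 965.51 = 13064.84
Landed cost (A) = invoice 11141.33 + 13064.84 + duty 3528.88 = 27735.05
Supplier B (CFR):
CIF value = CFR price + insurance = 20813.40 + 564.27 = 21377.67
Import duty = 21377.67 × 16.2% = 3463.18
Buyer bears (B): 564.27 + 1016.09 + 441.36 + 965.51 = 2987.23
Landed cost (B) = invoice 20813.40 + 2987.23 + duty 3463.18 = 27263.81
Difference = |27735.05 − 27263.81| = 471.24

Supplier B is cheaper by CNY 471.24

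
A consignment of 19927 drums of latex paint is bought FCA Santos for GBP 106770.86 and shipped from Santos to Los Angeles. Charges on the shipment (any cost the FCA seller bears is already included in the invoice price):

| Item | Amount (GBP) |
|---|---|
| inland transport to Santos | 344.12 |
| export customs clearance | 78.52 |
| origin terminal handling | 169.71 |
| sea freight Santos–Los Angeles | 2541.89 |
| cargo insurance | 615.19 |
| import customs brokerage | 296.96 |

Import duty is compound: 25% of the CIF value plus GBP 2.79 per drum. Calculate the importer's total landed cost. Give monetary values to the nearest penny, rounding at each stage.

Total landed cost: GBP 193515.35

FCA: the seller delivers export-cleared goods to the carrier; the buyer bears costs from that point.
Already in the invoice (seller's account under FCA): inland to port, export clearance — exclude.
CIF value = FCA price + origin terminal + freight + insurance = 106770.86 + 169.71 + 2541.89 + 615.19 = 110097.65
Ad valorem component: 110097.65 × 25% = 27524.41
Specific component: 19927 × 2.79 = 55596.33
Import duty = 27524.41 + 55596.33 = 83120.74
Buyer bears: origin terminal 169.71 + freight 2541.89 + insurance 615.19 + brokerage 296.96 + duty 83120.74 = 86744.49
Landed cost = invoice 106770.86 + 86744.49 = 193515.35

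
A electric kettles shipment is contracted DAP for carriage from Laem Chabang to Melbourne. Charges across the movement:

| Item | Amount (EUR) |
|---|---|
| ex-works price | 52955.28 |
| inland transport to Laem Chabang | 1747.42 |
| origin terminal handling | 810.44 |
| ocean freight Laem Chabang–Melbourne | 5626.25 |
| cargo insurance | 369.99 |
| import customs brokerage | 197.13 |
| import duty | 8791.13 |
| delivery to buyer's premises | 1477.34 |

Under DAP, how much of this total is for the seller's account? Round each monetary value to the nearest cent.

Seller's account: EUR 62986.72

DAP: the seller bears all costs to the named destination except import duty and clearance.
Seller's account: goods 52955.28 + inland to port 1747.42 + origin terminal 810.44 + freight 5626.25 + insurance 369.99 + delivery 1477.34 = 62986.72
Buyer's account: brokerage 197.13 + duty 8791.13 = 8988.26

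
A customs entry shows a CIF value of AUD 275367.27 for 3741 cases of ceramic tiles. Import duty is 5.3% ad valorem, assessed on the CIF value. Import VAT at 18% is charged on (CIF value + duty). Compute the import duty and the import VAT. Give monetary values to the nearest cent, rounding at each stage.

Import duty = 275367.27 × 5.3% = 14594.47
VAT base = CIF + duty = 275367.27 + 14594.47 = 289961.74
Import VAT = 289961.74 × 18% = 52193.11

Import duty: AUD 14594.47; import VAT: AUD 52193.11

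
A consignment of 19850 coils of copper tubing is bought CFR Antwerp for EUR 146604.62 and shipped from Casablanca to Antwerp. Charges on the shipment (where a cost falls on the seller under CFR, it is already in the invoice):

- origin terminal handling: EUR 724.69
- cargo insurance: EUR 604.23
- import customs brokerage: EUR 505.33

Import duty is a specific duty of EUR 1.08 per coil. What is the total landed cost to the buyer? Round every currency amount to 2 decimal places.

Total landed cost: EUR 169152.18

CFR: the seller pays costs through ocean freight to the destination port, but not insurance.
Already in the invoice (seller's account under CFR): origin terminal — exclude.
CIF value = CFR price + insurance = 146604.62 + 604.23 = 147208.85
Import duty = 19850 × 1.08 = 21438.00
Buyer bears: insurance 604.23 + brokerage 505.33 + duty 21438.00 = 22547.56
Landed cost = invoice 146604.62 + 22547.56 = 169152.18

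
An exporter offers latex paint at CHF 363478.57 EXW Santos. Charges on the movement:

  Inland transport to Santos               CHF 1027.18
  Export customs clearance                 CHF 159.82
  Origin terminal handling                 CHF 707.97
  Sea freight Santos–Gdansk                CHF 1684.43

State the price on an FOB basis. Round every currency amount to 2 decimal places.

Not relevant to the conversion: freight — on the buyer under both terms; not part of either seller's price.
From EXW to FOB, the seller additionally bears: inland to port, export clearance, origin terminal.
FOB price = 363478.57 + 1027.18 + 159.82 + 707.97 = 365373.54

FOB price: CHF 365373.54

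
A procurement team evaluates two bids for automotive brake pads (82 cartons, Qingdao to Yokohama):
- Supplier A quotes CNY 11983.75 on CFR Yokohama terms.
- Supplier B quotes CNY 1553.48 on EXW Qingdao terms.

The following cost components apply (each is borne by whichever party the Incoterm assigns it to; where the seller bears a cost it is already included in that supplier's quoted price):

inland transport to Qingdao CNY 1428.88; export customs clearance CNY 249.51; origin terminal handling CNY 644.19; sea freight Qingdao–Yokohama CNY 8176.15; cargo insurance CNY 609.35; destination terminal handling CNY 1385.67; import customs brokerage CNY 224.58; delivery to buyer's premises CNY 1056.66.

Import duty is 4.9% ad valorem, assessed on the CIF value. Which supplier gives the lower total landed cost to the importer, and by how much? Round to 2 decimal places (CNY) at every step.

Supplier A is cheaper by CNY 71.82

Supplier A (CFR):
CIF value = CFR price + insurance = 11983.75 + 609.35 = 12593.10
Import duty = 12593.10 × 4.9% = 617.06
Buyer bears (A): 609.35 + 1385.67 + 224.58 + 1056.66 = 3276.26
Landed cost (A) = invoice 11983.75 + 3276.26 + duty 617.06 = 15877.07
Supplier B (EXW):
CIF value = EXW price + inland to port + export clearance + origin terminal + freight + insurance = 1553.48 + 1428.88 + 249.51 + 644.19 + 8176.15 + 609.35 = 12661.56
Import duty = 12661.56 × 4.9% = 620.42
Buyer bears (B): 1428.88 + 249.51 + 644.19 + 8176.15 + 609.35 + 1385.67 + 224.58 + 1056.66 = 13774.99
Landed cost (B) = invoice 1553.48 + 13774.99 + duty 620.42 = 15948.89
Difference = |15877.07 − 15948.89| = 71.82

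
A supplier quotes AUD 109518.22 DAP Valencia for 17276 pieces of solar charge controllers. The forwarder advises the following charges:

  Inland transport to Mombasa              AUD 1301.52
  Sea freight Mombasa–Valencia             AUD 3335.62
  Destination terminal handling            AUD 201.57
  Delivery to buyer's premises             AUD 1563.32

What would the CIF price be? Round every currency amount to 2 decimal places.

Not relevant to the conversion: freight, inland to port — on the seller under both DAP and CIF; already in the DAP price and stays in the CIF price.
From DAP to CIF, the seller no longer bears: destination terminal, delivery.
CIF price = 109518.22 − 201.57 − 1563.32 = 107753.33

CIF price: AUD 107753.33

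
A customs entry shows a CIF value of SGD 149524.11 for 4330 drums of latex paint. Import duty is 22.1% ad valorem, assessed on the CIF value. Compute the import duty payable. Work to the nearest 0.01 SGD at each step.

Import duty: SGD 33044.83

Import duty = 149524.11 × 22.1% = 33044.83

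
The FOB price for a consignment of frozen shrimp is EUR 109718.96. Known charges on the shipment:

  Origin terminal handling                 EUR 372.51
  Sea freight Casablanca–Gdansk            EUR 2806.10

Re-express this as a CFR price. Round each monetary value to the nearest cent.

CFR price: EUR 112525.06

Not relevant to the conversion: origin terminal — on the seller under both FOB and CFR; already in the FOB price and stays in the CFR price.
From FOB to CFR, the seller additionally bears: freight.
CFR price = 109718.96 + 2806.10 = 112525.06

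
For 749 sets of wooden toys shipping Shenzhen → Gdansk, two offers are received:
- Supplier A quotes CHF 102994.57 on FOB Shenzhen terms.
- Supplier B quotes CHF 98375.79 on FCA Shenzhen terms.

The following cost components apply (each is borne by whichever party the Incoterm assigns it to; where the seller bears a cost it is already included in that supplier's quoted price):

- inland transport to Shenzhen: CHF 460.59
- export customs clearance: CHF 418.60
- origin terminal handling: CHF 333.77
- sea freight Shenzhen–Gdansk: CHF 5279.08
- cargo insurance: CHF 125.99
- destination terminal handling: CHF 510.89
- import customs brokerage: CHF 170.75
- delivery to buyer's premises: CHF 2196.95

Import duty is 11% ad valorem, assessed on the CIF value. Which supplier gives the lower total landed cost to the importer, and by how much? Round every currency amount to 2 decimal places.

Supplier A (FOB):
CIF value = FOB price + freight + insurance = 102994.57 + 5279.08 + 125.99 = 108399.64
Import duty = 108399.64 × 11% = 11923.96
Buyer bears (A): 5279.08 + 125.99 + 510.89 + 170.75 + 2196.95 = 8283.66
Landed cost (A) = invoice 102994.57 + 8283.66 + duty 11923.96 = 123202.19
Supplier B (FCA):
CIF value = FCA price + origin terminal + freight + insurance = 98375.79 + 333.77 + 5279.08 + 125.99 = 104114.63
Import duty = 104114.63 × 11% = 11452.61
Buyer bears (B): 333.77 + 5279.08 + 125.99 + 510.89 + 170.75 + 2196.95 = 8617.43
Landed cost (B) = invoice 98375.79 + 8617.43 + duty 11452.61 = 118445.83
Difference = |123202.19 − 118445.83| = 4756.36

Supplier B is cheaper by CHF 4756.36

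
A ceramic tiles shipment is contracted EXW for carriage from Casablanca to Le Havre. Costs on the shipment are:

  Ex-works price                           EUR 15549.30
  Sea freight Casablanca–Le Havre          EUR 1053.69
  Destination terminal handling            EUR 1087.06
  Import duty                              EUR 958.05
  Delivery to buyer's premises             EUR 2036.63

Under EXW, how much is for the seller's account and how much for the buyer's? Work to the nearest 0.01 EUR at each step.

Seller: EUR 15549.30; buyer: EUR 5135.43

EXW: the seller makes goods available at their premises; the buyer bears all onward costs.
Seller's account: goods 15549.30 = 15549.30
Buyer's account: freight 1053.69 + destination terminal 1087.06 + duty 958.05 + delivery 2036.63 = 5135.43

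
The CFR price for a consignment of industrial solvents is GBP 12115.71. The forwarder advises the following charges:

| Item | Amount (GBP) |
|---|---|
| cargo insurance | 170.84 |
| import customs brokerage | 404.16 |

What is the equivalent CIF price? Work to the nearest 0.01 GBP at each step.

CIF price: GBP 12286.55

Not relevant to the conversion: brokerage — on the buyer under both terms; not part of either seller's price.
From CFR to CIF, the seller additionally bears: insurance.
CIF price = 12115.71 + 170.84 = 12286.55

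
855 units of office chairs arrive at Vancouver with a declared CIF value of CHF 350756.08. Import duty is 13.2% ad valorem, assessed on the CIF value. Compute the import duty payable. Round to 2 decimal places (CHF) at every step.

Import duty: CHF 46299.80

Import duty = 350756.08 × 13.2% = 46299.80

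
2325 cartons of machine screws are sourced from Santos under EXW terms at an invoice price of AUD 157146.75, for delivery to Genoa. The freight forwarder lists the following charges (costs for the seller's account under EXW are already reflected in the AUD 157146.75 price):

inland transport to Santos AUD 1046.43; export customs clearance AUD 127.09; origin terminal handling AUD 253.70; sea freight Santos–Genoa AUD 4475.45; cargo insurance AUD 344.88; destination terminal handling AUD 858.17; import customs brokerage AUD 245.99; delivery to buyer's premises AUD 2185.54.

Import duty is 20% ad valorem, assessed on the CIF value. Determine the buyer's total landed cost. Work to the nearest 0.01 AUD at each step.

EXW: the seller makes goods available at their premises; the buyer bears all onward costs.
CIF value = EXW price + inland to port + export clearance + origin terminal + freight + insurance = 157146.75 + 1046.43 + 127.09 + 253.70 + 4475.45 + 344.88 = 163394.30
Import duty = 163394.30 × 20% = 32678.86
Buyer bears: inland to port 1046.43 + export clearance 127.09 + origin terminal 253.70 + freight 4475.45 + insurance 344.88 + destination terminal 858.17 + brokerage 245.99 + delivery 2185.54 + duty 32678.86 = 42216.11
Landed cost = invoice 157146.75 + 42216.11 = 199362.86

Total landed cost: AUD 199362.86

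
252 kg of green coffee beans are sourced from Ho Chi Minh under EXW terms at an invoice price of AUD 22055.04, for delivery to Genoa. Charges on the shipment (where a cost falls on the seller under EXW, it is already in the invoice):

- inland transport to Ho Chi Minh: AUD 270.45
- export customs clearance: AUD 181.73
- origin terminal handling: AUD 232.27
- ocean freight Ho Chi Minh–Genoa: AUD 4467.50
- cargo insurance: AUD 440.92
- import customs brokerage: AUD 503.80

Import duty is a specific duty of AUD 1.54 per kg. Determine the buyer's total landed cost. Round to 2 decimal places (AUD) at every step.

EXW: the seller makes goods available at their premises; the buyer bears all onward costs.
CIF value = EXW price + inland to port + export clearance + origin terminal + freight + insurance = 22055.04 + 270.45 + 181.73 + 232.27 + 4467.50 + 440.92 = 27647.91
Import duty = 252 × 1.54 = 388.08
Buyer bears: inland to port 270.45 + export clearance 181.73 + origin terminal 232.27 + freight 4467.50 + insurance 440.92 + brokerage 503.80 + duty 388.08 = 6484.75
Landed cost = invoice 22055.04 + 6484.75 = 28539.79

Total landed cost: AUD 28539.79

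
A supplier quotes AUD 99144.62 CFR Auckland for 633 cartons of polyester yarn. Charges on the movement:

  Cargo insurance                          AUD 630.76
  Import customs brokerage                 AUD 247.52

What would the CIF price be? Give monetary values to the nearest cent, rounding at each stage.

CIF price: AUD 99775.38

Not relevant to the conversion: brokerage — on the buyer under both terms; not part of either seller's price.
From CFR to CIF, the seller additionally bears: insurance.
CIF price = 99144.62 + 630.76 = 99775.38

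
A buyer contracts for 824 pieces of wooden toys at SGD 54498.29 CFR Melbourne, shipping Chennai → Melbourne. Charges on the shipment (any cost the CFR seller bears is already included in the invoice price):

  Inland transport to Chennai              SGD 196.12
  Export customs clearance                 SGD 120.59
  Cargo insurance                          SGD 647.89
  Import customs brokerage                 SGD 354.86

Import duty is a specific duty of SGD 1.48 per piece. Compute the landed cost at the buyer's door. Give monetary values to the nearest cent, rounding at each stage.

Total landed cost: SGD 56720.56

CFR: the seller pays costs through ocean freight to the destination port, but not insurance.
Already in the invoice (seller's account under CFR): inland to port, export clearance — exclude.
CIF value = CFR price + insurance = 54498.29 + 647.89 = 55146.18
Import duty = 824 × 1.48 = 1219.52
Buyer bears: insurance 647.89 + brokerage 354.86 + duty 1219.52 = 2222.27
Landed cost = invoice 54498.29 + 2222.27 = 56720.56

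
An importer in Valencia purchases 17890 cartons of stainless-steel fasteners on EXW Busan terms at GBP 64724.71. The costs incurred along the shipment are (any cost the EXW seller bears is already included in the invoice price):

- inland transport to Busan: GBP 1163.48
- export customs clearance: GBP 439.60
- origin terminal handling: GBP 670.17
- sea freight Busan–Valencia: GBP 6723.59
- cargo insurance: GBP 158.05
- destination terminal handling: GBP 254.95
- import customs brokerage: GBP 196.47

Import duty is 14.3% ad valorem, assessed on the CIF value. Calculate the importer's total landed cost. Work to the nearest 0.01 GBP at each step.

Total landed cost: GBP 84895.80

EXW: the seller makes goods available at their premises; the buyer bears all onward costs.
CIF value = EXW price + inland to port + export clearance + origin terminal + freight + insurance = 64724.71 + 1163.48 + 439.60 + 670.17 + 6723.59 + 158.05 = 73879.60
Import duty = 73879.60 × 14.3% = 10564.78
Buyer bears: inland to port 1163.48 + export clearance 439.60 + origin terminal 670.17 + freight 6723.59 + insurance 158.05 + destination terminal 254.95 + brokerage 196.47 + duty 10564.78 = 20171.09
Landed cost = invoice 64724.71 + 20171.09 = 84895.80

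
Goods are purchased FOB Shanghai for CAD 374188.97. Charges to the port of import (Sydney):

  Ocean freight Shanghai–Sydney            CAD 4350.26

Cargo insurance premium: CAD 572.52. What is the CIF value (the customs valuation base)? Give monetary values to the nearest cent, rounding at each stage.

CIF = FOB price + freight + insurance
CIF = 374188.97 + 4350.26 + 572.52 = 379111.75

CIF value: CAD 379111.75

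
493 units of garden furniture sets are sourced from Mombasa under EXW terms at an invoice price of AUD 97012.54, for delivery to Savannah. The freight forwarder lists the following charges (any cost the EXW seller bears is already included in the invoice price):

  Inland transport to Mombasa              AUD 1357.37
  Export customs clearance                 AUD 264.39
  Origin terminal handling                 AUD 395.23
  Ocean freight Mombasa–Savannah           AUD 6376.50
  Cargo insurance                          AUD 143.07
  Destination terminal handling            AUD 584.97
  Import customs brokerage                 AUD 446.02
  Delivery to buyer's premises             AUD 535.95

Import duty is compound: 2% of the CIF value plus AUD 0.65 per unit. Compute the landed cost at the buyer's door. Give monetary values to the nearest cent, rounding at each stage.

EXW: the seller makes goods available at their premises; the buyer bears all onward costs.
CIF value = EXW price + inland to port + export clearance + origin terminal + freight + insurance = 97012.54 + 1357.37 + 264.39 + 395.23 + 6376.50 + 143.07 = 105549.10
Ad valorem component: 105549.10 × 2% = 2110.98
Specific component: 493 × 0.65 = 320.45
Import duty = 2110.98 + 320.45 = 2431.43
Buyer bears: inland to port 1357.37 + export clearance 264.39 + origin terminal 395.23 + freight 6376.50 + insurance 143.07 + destination terminal 584.97 + brokerage 446.02 + delivery 535.95 + duty 2431.43 = 12534.93
Landed cost = invoice 97012.54 + 12534.93 = 109547.47

Total landed cost: AUD 109547.47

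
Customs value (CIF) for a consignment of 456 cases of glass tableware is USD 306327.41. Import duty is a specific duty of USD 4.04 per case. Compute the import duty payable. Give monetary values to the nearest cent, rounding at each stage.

Import duty: USD 1842.24

Import duty = 456 × 4.04 = 1842.24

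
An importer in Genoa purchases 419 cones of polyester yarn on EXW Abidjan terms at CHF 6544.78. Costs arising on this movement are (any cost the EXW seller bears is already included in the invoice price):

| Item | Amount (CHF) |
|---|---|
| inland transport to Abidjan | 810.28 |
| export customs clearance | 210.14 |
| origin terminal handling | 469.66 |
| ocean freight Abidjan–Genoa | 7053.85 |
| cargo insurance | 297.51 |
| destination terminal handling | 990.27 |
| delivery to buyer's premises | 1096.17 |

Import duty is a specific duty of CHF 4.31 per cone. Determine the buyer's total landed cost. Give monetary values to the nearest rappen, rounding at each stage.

EXW: the seller makes goods available at their premises; the buyer bears all onward costs.
CIF value = EXW price + inland to port + export clearance + origin terminal + freight + insurance = 6544.78 + 810.28 + 210.14 + 469.66 + 7053.85 + 297.51 = 15386.22
Import duty = 419 × 4.31 = 1805.89
Buyer bears: inland to port 810.28 + export clearance 210.14 + origin terminal 469.66 + freight 7053.85 + insurance 297.51 + destination terminal 990.27 + delivery 1096.17 + duty 1805.89 = 12733.77
Landed cost = invoice 6544.78 + 12733.77 = 19278.55

Total landed cost: CHF 19278.55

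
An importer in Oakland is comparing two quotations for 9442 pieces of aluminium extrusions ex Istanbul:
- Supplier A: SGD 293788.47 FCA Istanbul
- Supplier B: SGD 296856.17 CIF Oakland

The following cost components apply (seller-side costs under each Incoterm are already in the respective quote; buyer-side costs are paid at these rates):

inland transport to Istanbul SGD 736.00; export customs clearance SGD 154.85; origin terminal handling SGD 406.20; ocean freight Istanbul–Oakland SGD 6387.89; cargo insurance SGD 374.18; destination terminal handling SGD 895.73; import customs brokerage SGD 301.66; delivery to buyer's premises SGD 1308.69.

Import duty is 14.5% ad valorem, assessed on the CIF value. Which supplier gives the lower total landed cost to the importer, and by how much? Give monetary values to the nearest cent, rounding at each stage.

Supplier B is cheaper by SGD 4695.16

Supplier A (FCA):
CIF value = FCA price + origin terminal + freight + insurance = 293788.47 + 406.20 + 6387.89 + 374.18 = 300956.74
Import duty = 300956.74 × 14.5% = 43638.73
Buyer bears (A): 406.20 + 6387.89 + 374.18 + 895.73 + 301.66 + 1308.69 = 9674.35
Landed cost (A) = invoice 293788.47 + 9674.35 + duty 43638.73 = 347101.55
Supplier B (CIF):
The CIF price already equals the CIF value: 296856.17
Import duty = 296856.17 × 14.5% = 43044.14
Buyer bears (B): 895.73 + 301.66 + 1308.69 = 2506.08
Landed cost (B) = invoice 296856.17 + 2506.08 + duty 43044.14 = 342406.39
Difference = |347101.55 − 342406.39| = 4695.16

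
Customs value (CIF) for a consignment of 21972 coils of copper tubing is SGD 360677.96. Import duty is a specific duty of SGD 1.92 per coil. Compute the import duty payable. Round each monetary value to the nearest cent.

Import duty: SGD 42186.24

Import duty = 21972 × 1.92 = 42186.24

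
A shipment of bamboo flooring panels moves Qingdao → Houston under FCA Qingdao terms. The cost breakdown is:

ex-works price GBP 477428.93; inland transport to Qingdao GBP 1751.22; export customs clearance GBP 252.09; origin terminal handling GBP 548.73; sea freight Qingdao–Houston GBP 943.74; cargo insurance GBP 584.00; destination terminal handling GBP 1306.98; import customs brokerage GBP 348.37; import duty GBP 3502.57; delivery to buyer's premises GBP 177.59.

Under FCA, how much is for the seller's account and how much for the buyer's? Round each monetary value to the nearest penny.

Seller: GBP 479432.24; buyer: GBP 7411.98

FCA: the seller delivers export-cleared goods to the carrier; the buyer bears costs from that point.
Seller's account: goods 477428.93 + inland to port 1751.22 + export clearance 252.09 = 479432.24
Buyer's account: origin terminal 548.73 + freight 943.74 + insurance 584.00 + destination terminal 1306.98 + brokerage 348.37 + duty 3502.57 + delivery 177.59 = 7411.98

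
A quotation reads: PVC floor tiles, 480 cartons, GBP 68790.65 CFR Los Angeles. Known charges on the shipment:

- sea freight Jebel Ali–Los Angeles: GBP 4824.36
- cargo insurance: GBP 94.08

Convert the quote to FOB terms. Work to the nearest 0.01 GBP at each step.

FOB price: GBP 63966.29

Not relevant to the conversion: insurance — on the buyer under both terms; not part of either seller's price.
From CFR to FOB, the seller no longer bears: freight.
FOB price = 68790.65 − 4824.36 = 63966.29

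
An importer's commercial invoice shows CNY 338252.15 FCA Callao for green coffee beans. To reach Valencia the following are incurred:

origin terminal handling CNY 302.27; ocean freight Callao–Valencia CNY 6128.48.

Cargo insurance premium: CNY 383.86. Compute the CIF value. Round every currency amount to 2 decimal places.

CIF = FCA price + pre-shipment costs + freight + insurance
CIF = 338252.15 + 302.27 + 6128.48 + 383.86 = 345066.76

CIF value: CNY 345066.76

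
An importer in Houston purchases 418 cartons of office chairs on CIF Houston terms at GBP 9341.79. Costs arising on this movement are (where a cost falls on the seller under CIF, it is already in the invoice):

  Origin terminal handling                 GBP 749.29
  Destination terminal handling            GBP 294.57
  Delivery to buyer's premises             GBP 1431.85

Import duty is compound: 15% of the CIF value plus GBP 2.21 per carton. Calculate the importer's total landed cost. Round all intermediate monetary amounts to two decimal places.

CIF: the seller pays costs through ocean freight and marine insurance to the destination port.
Already in the invoice (seller's account under CIF): origin terminal — exclude.
The CIF price already equals the CIF value: 9341.79
Ad valorem component: 9341.79 × 15% = 1401.27
Specific component: 418 × 2.21 = 923.78
Import duty = 1401.27 + 923.78 = 2325.05
Buyer bears: destination terminal 294.57 + delivery 1431.85 + duty 2325.05 = 4051.47
Landed cost = invoice 9341.79 + 4051.47 = 13393.26

Total landed cost: GBP 13393.26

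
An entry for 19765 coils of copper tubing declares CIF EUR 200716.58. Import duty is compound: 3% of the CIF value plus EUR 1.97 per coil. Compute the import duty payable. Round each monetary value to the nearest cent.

Ad valorem component: 200716.58 × 3% = 6021.50
Specific component: 19765 × 1.97 = 38937.05
Import duty = 6021.50 + 38937.05 = 44958.55

Import duty: EUR 44958.55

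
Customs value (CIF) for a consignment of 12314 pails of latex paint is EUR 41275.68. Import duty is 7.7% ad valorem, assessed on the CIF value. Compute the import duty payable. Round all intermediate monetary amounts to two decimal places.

Import duty: EUR 3178.23

Import duty = 41275.68 × 7.7% = 3178.23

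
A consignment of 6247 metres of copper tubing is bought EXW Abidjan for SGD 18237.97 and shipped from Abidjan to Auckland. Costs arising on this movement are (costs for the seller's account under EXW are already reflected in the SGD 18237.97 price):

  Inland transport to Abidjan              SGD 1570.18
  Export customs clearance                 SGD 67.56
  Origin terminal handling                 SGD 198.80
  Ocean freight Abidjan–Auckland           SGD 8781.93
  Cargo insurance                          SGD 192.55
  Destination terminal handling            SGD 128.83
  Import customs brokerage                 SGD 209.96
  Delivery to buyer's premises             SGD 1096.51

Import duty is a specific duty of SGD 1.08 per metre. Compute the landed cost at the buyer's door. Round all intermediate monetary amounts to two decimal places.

EXW: the seller makes goods available at their premises; the buyer bears all onward costs.
CIF value = EXW price + inland to port + export clearance + origin terminal + freight + insurance = 18237.97 + 1570.18 + 67.56 + 198.80 + 8781.93 + 192.55 = 29048.99
Import duty = 6247 × 1.08 = 6746.76
Buyer bears: inland to port 1570.18 + export clearance 67.56 + origin terminal 198.80 + freight 8781.93 + insurance 192.55 + destination terminal 128.83 + brokerage 209.96 + delivery 1096.51 + duty 6746.76 = 18993.08
Landed cost = invoice 18237.97 + 18993.08 = 37231.05

Total landed cost: SGD 37231.05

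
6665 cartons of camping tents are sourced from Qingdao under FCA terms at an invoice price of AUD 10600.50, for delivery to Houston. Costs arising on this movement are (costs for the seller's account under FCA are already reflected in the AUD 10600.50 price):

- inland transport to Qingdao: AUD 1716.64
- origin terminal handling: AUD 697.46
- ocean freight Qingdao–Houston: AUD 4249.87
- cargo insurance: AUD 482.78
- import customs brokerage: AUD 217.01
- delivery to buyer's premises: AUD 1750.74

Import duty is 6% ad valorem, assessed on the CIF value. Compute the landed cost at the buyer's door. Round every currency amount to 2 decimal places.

FCA: the seller delivers export-cleared goods to the carrier; the buyer bears costs from that point.
Already in the invoice (seller's account under FCA): inland to port — exclude.
CIF value = FCA price + origin terminal + freight + insurance = 10600.50 + 697.46 + 4249.87 + 482.78 = 16030.61
Import duty = 16030.61 × 6% = 961.84
Buyer bears: origin terminal 697.46 + freight 4249.87 + insurance 482.78 + brokerage 217.01 + delivery 1750.74 + duty 961.84 = 8359.70
Landed cost = invoice 10600.50 + 8359.70 = 18960.20

Total landed cost: AUD 18960.20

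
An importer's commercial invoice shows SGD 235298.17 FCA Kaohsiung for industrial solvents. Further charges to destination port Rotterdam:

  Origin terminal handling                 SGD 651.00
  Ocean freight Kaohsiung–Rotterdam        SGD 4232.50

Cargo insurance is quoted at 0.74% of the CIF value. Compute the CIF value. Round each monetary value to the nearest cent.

CIF value: SGD 241972.26

Let C be the CIF value. C = FCA price + pre-shipment costs + freight + 0.74% × C
C − 0.74% × C = 235298.17 + 651.00 + 4232.50
0.9926 × C = 240181.67
C = 240181.67 / 0.9926 = 241972.26
Insurance premium = 0.74% × 241972.26 = 1790.59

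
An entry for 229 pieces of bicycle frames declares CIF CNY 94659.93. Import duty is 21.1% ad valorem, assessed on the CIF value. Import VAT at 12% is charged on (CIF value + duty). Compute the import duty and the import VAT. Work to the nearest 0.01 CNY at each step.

Import duty = 94659.93 × 21.1% = 19973.25
VAT base = CIF + duty = 94659.93 + 19973.25 = 114633.18
Import VAT = 114633.18 × 12% = 13755.98

Import duty: CNY 19973.25; import VAT: CNY 13755.98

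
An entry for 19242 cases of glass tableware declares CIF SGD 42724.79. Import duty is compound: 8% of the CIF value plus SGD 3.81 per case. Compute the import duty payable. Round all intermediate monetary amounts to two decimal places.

Import duty: SGD 76730.00

Ad valorem component: 42724.79 × 8% = 3417.98
Specific component: 19242 × 3.81 = 73312.02
Import duty = 3417.98 + 73312.02 = 76730.00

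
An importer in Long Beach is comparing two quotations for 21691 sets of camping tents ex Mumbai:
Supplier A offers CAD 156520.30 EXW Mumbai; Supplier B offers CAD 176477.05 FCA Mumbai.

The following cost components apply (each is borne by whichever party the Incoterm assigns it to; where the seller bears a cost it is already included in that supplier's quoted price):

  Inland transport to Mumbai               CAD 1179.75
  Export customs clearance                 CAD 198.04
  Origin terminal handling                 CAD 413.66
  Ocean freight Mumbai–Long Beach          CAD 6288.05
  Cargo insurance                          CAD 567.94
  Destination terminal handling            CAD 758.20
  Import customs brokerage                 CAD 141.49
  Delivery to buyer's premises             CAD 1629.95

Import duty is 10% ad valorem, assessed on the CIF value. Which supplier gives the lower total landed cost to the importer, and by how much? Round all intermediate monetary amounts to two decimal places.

Supplier A (EXW):
CIF value = EXW price + inland to port + export clearance + origin terminal + freight + insurance = 156520.30 + 1179.75 + 198.04 + 413.66 + 6288.05 + 567.94 = 165167.74
Import duty = 165167.74 × 10% = 16516.77
Buyer bears (A): 1179.75 + 198.04 + 413.66 + 6288.05 + 567.94 + 758.20 + 141.49 + 1629.95 = 11177.08
Landed cost (A) = invoice 156520.30 + 11177.08 + duty 16516.77 = 184214.15
Supplier B (FCA):
CIF value = FCA price + origin terminal + freight + insurance = 176477.05 + 413.66 + 6288.05 + 567.94 = 183746.70
Import duty = 183746.70 × 10% = 18374.67
Buyer bears (B): 413.66 + 6288.05 + 567.94 + 758.20 + 141.49 + 1629.95 = 9799.29
Landed cost (B) = invoice 176477.05 + 9799.29 + duty 18374.67 = 204651.01
Difference = |184214.15 − 204651.01| = 20436.86

Supplier A is cheaper by CAD 20436.86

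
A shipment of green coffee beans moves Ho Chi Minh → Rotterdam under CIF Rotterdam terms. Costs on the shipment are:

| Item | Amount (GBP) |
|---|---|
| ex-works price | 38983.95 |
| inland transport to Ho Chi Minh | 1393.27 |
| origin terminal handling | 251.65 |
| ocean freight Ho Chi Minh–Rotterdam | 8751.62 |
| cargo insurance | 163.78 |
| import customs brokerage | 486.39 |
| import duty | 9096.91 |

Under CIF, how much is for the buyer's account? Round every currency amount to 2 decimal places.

CIF: the seller pays costs through ocean freight and marine insurance to the destination port.
Seller's account: goods 38983.95 + inland to port 1393.27 + origin terminal 251.65 + freight 8751.62 + insurance 163.78 = 49544.27
Buyer's account: brokerage 486.39 + duty 9096.91 = 9583.30

Buyer's account: GBP 9583.30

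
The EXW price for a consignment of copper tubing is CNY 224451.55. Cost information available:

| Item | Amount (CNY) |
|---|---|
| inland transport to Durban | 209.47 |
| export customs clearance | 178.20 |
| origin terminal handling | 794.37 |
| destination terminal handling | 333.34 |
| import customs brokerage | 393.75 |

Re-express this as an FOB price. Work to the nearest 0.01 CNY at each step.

FOB price: CNY 225633.59

Not relevant to the conversion: brokerage, destination terminal — on the buyer under both terms; not part of either seller's price.
From EXW to FOB, the seller additionally bears: inland to port, export clearance, origin terminal.
FOB price = 224451.55 + 209.47 + 178.20 + 794.37 = 225633.59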